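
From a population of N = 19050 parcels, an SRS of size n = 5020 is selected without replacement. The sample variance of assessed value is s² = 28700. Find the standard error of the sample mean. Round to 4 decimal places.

Under SRS without replacement, Var(ȳ) = (1 − f)·s²/n with f = n/N = 5020/19050 = 0.26351706.
Var(ȳ) = (1 − 0.26351706)·28700/5020 = 0.73648294·5.7171315 = 4.2105698.
SE(ȳ) = √(4.2105698) = 2.0520.

2.0520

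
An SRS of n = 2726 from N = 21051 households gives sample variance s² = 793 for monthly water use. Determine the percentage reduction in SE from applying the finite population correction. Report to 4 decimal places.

f = n/N = 2726/21051 = 0.12949504.
SE_no-fpc = √(s²/n) = 0.53935371; SE_fpc = √((1−f)s²/n) = 0.50322162.
Ratio = √(1−f) = 0.93300856. Reduction = 100·(1 − 0.93300856) = 6.6991%.

6.6991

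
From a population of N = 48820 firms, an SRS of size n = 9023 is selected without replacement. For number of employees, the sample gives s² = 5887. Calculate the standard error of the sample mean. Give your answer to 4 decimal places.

Under SRS without replacement, Var(ȳ) = (1 − f)·s²/n with f = n/N = 9023/48820 = 0.18482179.
Var(ȳ) = (1 − 0.18482179)·5887/9023 = 0.81517821·0.65244375 = 0.53185793.
SE(ȳ) = √(0.53185793) = 0.7293.

0.7293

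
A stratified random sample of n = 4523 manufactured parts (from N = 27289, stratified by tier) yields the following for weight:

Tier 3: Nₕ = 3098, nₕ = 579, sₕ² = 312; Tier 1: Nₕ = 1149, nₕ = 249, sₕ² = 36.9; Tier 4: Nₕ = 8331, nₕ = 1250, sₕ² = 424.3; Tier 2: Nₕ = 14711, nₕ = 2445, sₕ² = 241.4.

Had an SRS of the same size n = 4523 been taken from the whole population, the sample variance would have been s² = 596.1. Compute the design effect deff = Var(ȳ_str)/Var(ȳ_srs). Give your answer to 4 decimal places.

0.5154

Var(ȳ_str) = Σ Wₕ²(1−fₕ)sₕ²/nₕ with Wₕ = Nₕ/27289:
  Tier 3: (3098/27289)²·(1−579/3098)·312/579 = 0.0056469035
  Tier 1: (1149/27289)²·(1−249/1149)·36.9/249 = 2.0578528 × 10^-4
  Tier 4: (8331/27289)²·(1−1250/8331)·424.3/1250 = 0.026889301
  Tier 2: (14711/27289)²·(1−2445/14711)·241.4/2445 = 0.023923698
  → Var(ȳ_str) = 0.056665688.
Var(ȳ_srs) = (1 − 4523/27289)·596.1/4523 = 0.10994909.
deff = 0.056665688 / 0.10994909 = 0.5154.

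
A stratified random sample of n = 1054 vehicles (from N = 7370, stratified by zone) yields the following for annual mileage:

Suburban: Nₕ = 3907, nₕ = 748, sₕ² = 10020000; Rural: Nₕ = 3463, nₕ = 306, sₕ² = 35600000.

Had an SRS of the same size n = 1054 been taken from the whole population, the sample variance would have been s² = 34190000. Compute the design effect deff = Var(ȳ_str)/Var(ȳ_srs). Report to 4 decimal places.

0.9518

Var(ȳ_str) = Σ Wₕ²(1−fₕ)sₕ²/nₕ with Wₕ = Nₕ/7370:
  Suburban: (3907/7370)²·(1−748/3907)·10020000/748 = 3043.8566
  Rural: (3463/7370)²·(1−306/3463)·35600000/306 = 23416.429
  → Var(ȳ_str) = 26460.286.
Var(ȳ_srs) = (1 − 1054/7370)·34190000/1054 = 27799.253.
deff = 26460.286 / 27799.253 = 0.9518.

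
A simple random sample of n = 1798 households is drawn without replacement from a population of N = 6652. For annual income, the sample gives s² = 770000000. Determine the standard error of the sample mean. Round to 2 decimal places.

Under SRS without replacement, Var(ȳ) = (1 − f)·s²/n with f = n/N = 1798/6652 = 0.27029465.
Var(ȳ) = (1 − 0.27029465)·770000000/1798 = 0.72970535·428253.62 = 312498.95.
SE(ȳ) = √(312498.95) = 559.02.

559.02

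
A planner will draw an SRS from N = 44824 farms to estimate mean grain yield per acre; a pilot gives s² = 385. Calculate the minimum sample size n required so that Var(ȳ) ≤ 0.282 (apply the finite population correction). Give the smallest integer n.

Without fpc, n₀ = s²/D = 385/0.282 = 1365.2482.
With fpc, (1 − n/N)·s²/n ≤ D requires n ≥ n₀/(1 + n₀/N) = 1365.2482/(1 + 1365.2482/44824) = 1324.8946.
Rounding up, n = 1325.

1325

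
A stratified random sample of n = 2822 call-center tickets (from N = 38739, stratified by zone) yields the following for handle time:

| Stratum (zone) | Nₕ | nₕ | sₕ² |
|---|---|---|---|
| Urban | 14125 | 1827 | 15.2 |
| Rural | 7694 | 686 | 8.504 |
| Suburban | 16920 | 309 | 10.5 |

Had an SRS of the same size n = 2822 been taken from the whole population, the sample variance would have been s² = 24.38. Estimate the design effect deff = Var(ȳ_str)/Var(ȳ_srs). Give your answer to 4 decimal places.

0.9703

Var(ȳ_str) = Σ Wₕ²(1−fₕ)sₕ²/nₕ with Wₕ = Nₕ/38739:
  Urban: (14125/38739)²·(1−1827/14125)·15.2/1827 = 9.6301084 × 10^-4
  Rural: (7694/38739)²·(1−686/7694)·8.504/686 = 4.4539835 × 10^-4
  Suburban: (16920/38739)²·(1−309/16920)·10.5/309 = 0.0063639996
  → Var(ȳ_str) = 0.0077724088.
Var(ȳ_srs) = (1 − 2822/38739)·24.38/2822 = 0.008009923.
deff = 0.0077724088 / 0.008009923 = 0.9703.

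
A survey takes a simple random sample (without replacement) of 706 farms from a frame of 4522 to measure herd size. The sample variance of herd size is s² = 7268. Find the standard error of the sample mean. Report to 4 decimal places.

2.9474

Under SRS without replacement, Var(ȳ) = (1 − f)·s²/n with f = n/N = 706/4522 = 0.15612561.
Var(ȳ) = (1 − 0.15612561)·7268/706 = 0.84387439·10.294618 = 8.6873641.
SE(ȳ) = √(8.6873641) = 2.9474.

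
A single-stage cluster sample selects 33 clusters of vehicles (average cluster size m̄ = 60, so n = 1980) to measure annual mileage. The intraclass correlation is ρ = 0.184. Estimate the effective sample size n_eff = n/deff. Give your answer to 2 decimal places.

deff = 1 + (60 − 1)·0.184 = 1 + 10.856 = 11.856.
n_eff = 1980 / 11.856 = 167.00.

167.00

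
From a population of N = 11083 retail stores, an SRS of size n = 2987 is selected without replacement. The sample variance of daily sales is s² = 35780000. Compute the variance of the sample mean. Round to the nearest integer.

8750

Under SRS without replacement, Var(ȳ) = (1 − f)·s²/n with f = n/N = 2987/11083 = 0.26951187.
Var(ȳ) = (1 − 0.26951187)·35780000/2987 = 0.73048813·11978.574 = 8750.206.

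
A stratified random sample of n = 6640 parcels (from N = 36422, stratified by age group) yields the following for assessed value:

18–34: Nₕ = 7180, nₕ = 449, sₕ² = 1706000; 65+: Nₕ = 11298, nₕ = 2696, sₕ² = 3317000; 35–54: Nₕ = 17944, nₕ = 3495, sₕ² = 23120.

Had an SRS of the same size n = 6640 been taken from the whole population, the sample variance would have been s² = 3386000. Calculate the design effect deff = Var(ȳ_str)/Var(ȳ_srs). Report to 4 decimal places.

0.5512

Var(ȳ_str) = Σ Wₕ²(1−fₕ)sₕ²/nₕ with Wₕ = Nₕ/36422:
  18–34: (7180/36422)²·(1−449/7180)·1706000/449 = 138.42328
  65+: (11298/36422)²·(1−2696/11298)·3317000/2696 = 90.136152
  35–54: (17944/36422)²·(1−3495/17944)·23120/3495 = 1.2929154
  → Var(ȳ_str) = 229.85235.
Var(ȳ_srs) = (1 − 6640/36422)·3386000/6640 = 416.97397.
deff = 229.85235 / 416.97397 = 0.5512.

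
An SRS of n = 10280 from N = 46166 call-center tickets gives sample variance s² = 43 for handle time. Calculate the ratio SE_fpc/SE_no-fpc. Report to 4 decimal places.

0.8817

f = n/N = 10280/46166 = 0.22267470.
SE_no-fpc = √(s²/n) = 0.064675184; SE_fpc = √((1−f)s²/n) = 0.057021557.
Ratio = √(1−f) = 0.88166054.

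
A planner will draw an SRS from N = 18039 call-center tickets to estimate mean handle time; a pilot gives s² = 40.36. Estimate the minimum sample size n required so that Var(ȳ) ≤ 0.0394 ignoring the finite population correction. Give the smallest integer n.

Without fpc, n₀ = s²/D = 40.36/0.0394 = 1024.3655.
Rounding up, n = 1025.

1025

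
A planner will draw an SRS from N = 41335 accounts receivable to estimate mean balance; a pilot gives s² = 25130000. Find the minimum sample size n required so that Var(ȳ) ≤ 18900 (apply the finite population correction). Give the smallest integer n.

1289

Without fpc, n₀ = s²/D = 25130000/18900 = 1329.6296.
With fpc, (1 − n/N)·s²/n ≤ D requires n ≥ n₀/(1 + n₀/N) = 1329.6296/(1 + 1329.6296/41335) = 1288.1921.
Rounding up, n = 1289.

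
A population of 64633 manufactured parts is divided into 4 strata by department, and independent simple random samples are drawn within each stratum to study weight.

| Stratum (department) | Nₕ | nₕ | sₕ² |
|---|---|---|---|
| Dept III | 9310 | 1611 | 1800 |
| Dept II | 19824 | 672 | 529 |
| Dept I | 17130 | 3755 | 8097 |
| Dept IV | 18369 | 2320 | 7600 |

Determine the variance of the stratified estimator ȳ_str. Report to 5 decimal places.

Var(ȳ_str) = Σₕ Wₕ²(1 − fₕ)sₕ²/nₕ with Wₕ = Nₕ/N, N = 64633.
Dept III: Wₕ = 0.14404406; term = 0.14404406²·(1 − 0.17303974)·1800/1611 = 0.019171334.
Dept II: Wₕ = 0.30671638; term = 0.30671638²·(1 − 0.03389831)·529/672 = 0.071545643.
Dept I: Wₕ = 0.26503489; term = 0.26503489²·(1 − 0.21920607)·8097/3755 = 0.11826513.
Dept IV: Wₕ = 0.28420466; term = 0.28420466²·(1 − 0.12629974)·7600/2320 = 0.23118011.
Sum = 0.44016222.

0.44016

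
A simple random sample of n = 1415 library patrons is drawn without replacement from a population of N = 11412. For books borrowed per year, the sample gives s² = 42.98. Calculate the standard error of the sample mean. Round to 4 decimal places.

0.1631

Under SRS without replacement, Var(ȳ) = (1 − f)·s²/n with f = n/N = 1415/11412 = 0.12399229.
Var(ȳ) = (1 − 0.12399229)·42.98/1415 = 0.87600771·0.030374558 = 0.026608347.
SE(ȳ) = √(0.026608347) = 0.1631.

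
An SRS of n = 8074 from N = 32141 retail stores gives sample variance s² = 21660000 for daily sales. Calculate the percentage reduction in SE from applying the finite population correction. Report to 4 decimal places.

f = n/N = 8074/32141 = 0.25120563.
SE_no-fpc = √(s²/n) = 51.794644; SE_fpc = √((1−f)s²/n) = 44.819411.
Ratio = √(1−f) = 0.86532906. Reduction = 100·(1 − 0.86532906) = 13.4671%.

13.4671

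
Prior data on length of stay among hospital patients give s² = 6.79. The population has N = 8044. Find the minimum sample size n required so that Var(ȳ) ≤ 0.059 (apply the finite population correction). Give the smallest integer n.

Without fpc, n₀ = s²/D = 6.79/0.059 = 115.0847.
With fpc, (1 − n/N)·s²/n ≤ D requires n ≥ n₀/(1 + n₀/N) = 115.0847/(1 + 115.0847/8044) = 113.4614.
Rounding up, n = 114.

114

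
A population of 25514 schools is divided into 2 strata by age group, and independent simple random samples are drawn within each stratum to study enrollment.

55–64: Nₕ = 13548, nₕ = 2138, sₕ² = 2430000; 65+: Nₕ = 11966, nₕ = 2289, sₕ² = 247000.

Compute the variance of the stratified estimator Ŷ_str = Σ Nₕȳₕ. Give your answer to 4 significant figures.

Var(Ŷ_str) = Σₕ Nₕ²(1 − fₕ)sₕ²/nₕ.
55–64: 13548²·(1 − 2138/13548)·2430000/2138 = 1.75695 × 10^11.
65+: 11966²·(1 − 2289/11966)·247000/2289 = 1.2495133 × 10^10.
Sum = 1.8819013 × 10^11.

1.882 × 10^11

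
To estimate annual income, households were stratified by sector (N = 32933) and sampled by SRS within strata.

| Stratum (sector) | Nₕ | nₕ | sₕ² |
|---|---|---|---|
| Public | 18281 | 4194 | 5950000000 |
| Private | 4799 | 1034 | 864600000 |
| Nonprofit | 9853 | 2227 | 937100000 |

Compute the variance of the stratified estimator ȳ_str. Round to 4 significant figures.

Var(ȳ_str) = Σₕ Wₕ²(1 − fₕ)sₕ²/nₕ with Wₕ = Nₕ/N, N = 32933.
Public: Wₕ = 0.55509671; term = 0.55509671²·(1 − 0.22941852)·5950000000/4194 = 336856.1.
Private: Wₕ = 0.14572010; term = 0.14572010²·(1 − 0.21546155)·864600000/1034 = 13929.895.
Nonprofit: Wₕ = 0.29918319; term = 0.29918319²·(1 − 0.22602253)·937100000/2227 = 29152.004.
Sum = 379938.

379900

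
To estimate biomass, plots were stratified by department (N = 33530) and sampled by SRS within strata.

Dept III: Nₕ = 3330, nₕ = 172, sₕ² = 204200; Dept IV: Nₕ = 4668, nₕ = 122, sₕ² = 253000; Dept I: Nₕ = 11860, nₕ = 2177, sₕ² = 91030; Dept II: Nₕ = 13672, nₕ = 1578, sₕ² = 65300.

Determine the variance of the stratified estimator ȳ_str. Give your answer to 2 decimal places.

Var(ȳ_str) = Σₕ Wₕ²(1 − fₕ)sₕ²/nₕ with Wₕ = Nₕ/N, N = 33530.
Dept III: Wₕ = 0.09931405; term = 0.09931405²·(1 − 0.05165165)·204200/172 = 11.104948.
Dept IV: Wₕ = 0.13921861; term = 0.13921861²·(1 − 0.02613539)·253000/122 = 39.142978.
Dept I: Wₕ = 0.35371309; term = 0.35371309²·(1 − 0.18355818)·91030/2177 = 4.2712366.
Dept II: Wₕ = 0.40775425; term = 0.40775425²·(1 − 0.11541837)·65300/1578 = 6.0861281.
Sum = 60.605291.

60.61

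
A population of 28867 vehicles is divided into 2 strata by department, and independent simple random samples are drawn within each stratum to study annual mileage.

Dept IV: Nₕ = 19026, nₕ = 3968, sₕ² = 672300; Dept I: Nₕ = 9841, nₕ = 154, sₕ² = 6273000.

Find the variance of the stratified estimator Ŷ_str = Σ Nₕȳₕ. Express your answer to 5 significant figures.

Var(Ŷ_str) = Σₕ Nₕ²(1 − fₕ)sₕ²/nₕ.
Dept IV: 19026²·(1 − 3968/19026)·672300/3968 = 4.8540722 × 10^10.
Dept I: 9841²·(1 − 154/9841)·6273000/154 = 3.8831404 × 10^12.
Sum = 3.9316811 × 10^12.

3.9317 × 10^12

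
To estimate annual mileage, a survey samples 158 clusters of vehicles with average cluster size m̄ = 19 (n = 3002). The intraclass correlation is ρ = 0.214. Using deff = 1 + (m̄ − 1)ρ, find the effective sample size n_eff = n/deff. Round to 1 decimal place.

deff = 1 + (19 − 1)·0.214 = 1 + 3.852 = 4.852.
n_eff = 3002 / 4.852 = 618.7.

618.7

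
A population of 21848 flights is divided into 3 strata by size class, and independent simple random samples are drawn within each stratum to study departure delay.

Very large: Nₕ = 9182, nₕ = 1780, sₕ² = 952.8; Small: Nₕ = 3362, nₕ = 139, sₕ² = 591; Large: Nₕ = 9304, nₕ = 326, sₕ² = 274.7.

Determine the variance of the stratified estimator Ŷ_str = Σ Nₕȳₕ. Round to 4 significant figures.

1.528 × 10^8

Var(Ŷ_str) = Σₕ Nₕ²(1 − fₕ)sₕ²/nₕ.
Very large: 9182²·(1 − 1780/9182)·952.8/1780 = 3.6380454 × 10^7.
Small: 3362²·(1 − 139/3362)·591/139 = 4.6071324 × 10^7.
Large: 9304²·(1 − 326/9304)·274.7/326 = 7.0386661 × 10^7.
Sum = 1.5283844 × 10^8.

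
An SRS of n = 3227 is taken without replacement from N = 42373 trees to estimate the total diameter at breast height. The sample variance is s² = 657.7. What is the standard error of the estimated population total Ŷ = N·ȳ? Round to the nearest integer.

18387

Var(Ŷ) = N²·Var(ȳ) = N²·(1 − n/N)·s²/n.
f = 3227/42373 = 0.07615699; Var(ȳ) = 0.92384301·657.7/3227 = 0.18828991.
Var(Ŷ) = 42373² · 0.18828991 = 3.380691 × 10^8.
SE(Ŷ) = √(3.380691 × 10^8) = 18387.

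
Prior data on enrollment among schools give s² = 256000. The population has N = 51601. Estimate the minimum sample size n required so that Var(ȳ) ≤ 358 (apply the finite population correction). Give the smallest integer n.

Without fpc, n₀ = s²/D = 256000/358 = 715.0838.
With fpc, (1 − n/N)·s²/n ≤ D requires n ≥ n₀/(1 + n₀/N) = 715.0838/(1 + 715.0838/51601) = 705.3097.
Rounding up, n = 706.

706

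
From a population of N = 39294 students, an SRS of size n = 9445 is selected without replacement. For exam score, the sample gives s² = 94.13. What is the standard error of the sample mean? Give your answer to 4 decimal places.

Under SRS without replacement, Var(ȳ) = (1 − f)·s²/n with f = n/N = 9445/39294 = 0.24036749.
Var(ȳ) = (1 − 0.24036749)·94.13/9445 = 0.75963251·0.0099661196 = 0.0075705885.
SE(ȳ) = √(0.0075705885) = 0.0870.

0.0870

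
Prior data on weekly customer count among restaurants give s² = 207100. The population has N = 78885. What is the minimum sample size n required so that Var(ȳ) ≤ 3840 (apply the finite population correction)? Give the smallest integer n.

Without fpc, n₀ = s²/D = 207100/3840 = 53.9323.
With fpc, (1 − n/N)·s²/n ≤ D requires n ≥ n₀/(1 + n₀/N) = 53.9323/(1 + 53.9323/78885) = 53.8955.
Rounding up, n = 54.

54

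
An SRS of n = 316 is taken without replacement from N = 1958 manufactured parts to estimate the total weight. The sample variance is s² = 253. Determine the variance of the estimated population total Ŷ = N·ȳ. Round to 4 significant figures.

Var(Ŷ) = N²·Var(ȳ) = N²·(1 − n/N)·s²/n.
f = 316/1958 = 0.16138917; Var(ȳ) = 0.83861083·253/316 = 0.67141943.
Var(Ŷ) = 1958² · 0.67141943 = 2.5740636 × 10^6.

2.574 × 10^6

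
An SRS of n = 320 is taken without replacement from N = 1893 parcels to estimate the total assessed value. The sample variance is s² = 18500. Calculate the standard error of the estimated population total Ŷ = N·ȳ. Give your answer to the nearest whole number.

Var(Ŷ) = N²·Var(ȳ) = N²·(1 − n/N)·s²/n.
f = 320/1893 = 0.16904385; Var(ȳ) = 0.83095615·18500/320 = 48.039653.
Var(Ŷ) = 1893² · 48.039653 = 1.7214765 × 10^8.
SE(Ŷ) = √(1.7214765 × 10^8) = 13121.

13121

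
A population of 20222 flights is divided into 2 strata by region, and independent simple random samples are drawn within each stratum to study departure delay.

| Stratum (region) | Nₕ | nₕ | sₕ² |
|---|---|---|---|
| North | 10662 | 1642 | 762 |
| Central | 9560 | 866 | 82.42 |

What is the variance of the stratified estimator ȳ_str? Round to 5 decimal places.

Var(ȳ_str) = Σₕ Wₕ²(1 − fₕ)sₕ²/nₕ with Wₕ = Nₕ/N, N = 20222.
North: Wₕ = 0.52724755; term = 0.52724755²·(1 − 0.15400488)·762/1642 = 0.10913871.
Central: Wₕ = 0.47275245; term = 0.47275245²·(1 − 0.09058577)·82.42/866 = 0.0193439.
Sum = 0.12848261.

0.12848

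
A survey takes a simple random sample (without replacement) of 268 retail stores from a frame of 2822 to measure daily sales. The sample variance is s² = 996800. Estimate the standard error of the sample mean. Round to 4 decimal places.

58.0188

Under SRS without replacement, Var(ȳ) = (1 − f)·s²/n with f = n/N = 268/2822 = 0.09496811.
Var(ȳ) = (1 − 0.09496811)·996800/268 = 0.90503189·3719.403 = 3366.1783.
SE(ȳ) = √(3366.1783) = 58.0188.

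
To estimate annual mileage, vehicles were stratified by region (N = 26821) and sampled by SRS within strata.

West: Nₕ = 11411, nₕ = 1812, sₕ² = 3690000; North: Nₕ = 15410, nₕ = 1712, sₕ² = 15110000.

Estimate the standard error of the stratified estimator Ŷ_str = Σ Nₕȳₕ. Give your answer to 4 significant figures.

1.444 × 10^6

Var(Ŷ_str) = Σₕ Nₕ²(1 − fₕ)sₕ²/nₕ.
West: 11411²·(1 − 1812/11411)·3690000/1812 = 2.2305803 × 10^11.
North: 15410²·(1 − 1712/15410)·15110000/1712 = 1.8630328 × 10^12.
Sum = 2.0860908 × 10^12.
SE = √(2.0860908 × 10^12) = 1.444 × 10^6.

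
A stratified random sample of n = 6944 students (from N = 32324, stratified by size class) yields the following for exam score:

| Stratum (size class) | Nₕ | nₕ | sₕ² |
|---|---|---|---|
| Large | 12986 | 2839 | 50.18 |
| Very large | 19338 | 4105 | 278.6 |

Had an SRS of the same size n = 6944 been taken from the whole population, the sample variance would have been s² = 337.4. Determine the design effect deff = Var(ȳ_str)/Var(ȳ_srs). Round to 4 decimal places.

Var(ȳ_str) = Σ Wₕ²(1−fₕ)sₕ²/nₕ with Wₕ = Nₕ/32324:
  Large: (12986/32324)²·(1−2839/12986)·50.18/2839 = 0.0022290927
  Very large: (19338/32324)²·(1−4105/19338)·278.6/4105 = 0.019134396
  → Var(ȳ_str) = 0.021363489.
Var(ȳ_srs) = (1 − 6944/32324)·337.4/6944 = 0.038150645.
deff = 0.021363489 / 0.038150645 = 0.5600.

0.5600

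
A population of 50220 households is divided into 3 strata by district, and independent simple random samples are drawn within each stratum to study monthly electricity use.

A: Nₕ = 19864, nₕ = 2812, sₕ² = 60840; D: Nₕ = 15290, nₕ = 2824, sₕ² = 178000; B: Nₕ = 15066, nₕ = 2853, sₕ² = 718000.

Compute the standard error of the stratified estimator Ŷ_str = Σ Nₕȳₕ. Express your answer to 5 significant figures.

256220

Var(Ŷ_str) = Σₕ Nₕ²(1 − fₕ)sₕ²/nₕ.
A: 19864²·(1 − 2812/19864)·60840/2812 = 7.328514 × 10^9.
D: 15290²·(1 − 2824/15290)·178000/2824 = 1.2014063 × 10^10.
B: 15066²·(1 − 2853/15066)·718000/2853 = 4.630661 × 10^10.
Sum = 6.5649187 × 10^10.
SE = √(6.5649187 × 10^10) = 256220.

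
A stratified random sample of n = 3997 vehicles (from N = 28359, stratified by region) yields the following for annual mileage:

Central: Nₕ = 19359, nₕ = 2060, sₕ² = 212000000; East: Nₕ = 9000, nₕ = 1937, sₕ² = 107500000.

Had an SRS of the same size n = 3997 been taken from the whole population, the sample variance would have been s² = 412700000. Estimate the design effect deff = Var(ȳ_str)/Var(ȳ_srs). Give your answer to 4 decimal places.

0.5326

Var(ȳ_str) = Σ Wₕ²(1−fₕ)sₕ²/nₕ with Wₕ = Nₕ/28359:
  Central: (19359/28359)²·(1−2060/19359)·212000000/2060 = 42853.938
  East: (9000/28359)²·(1−1937/9000)·107500000/1937 = 4386.6071
  → Var(ȳ_str) = 47240.545.
Var(ȳ_srs) = (1 − 3997/28359)·412700000/3997 = 88699.74.
deff = 47240.545 / 88699.74 = 0.5326.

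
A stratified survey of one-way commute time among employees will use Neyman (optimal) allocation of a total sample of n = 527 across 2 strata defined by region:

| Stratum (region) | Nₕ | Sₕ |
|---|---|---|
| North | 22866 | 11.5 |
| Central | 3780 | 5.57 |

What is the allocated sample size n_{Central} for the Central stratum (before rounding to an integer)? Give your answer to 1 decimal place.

39.1

Neyman allocation: nₕ = n·NₕSₕ / Σⱼ NⱼSⱼ.
Σ NⱼSⱼ = 22866·11.5 + 3780·5.57 = 284013.6.
n_{Central} = 527·3780·5.57 / 284013.6 = 39.1.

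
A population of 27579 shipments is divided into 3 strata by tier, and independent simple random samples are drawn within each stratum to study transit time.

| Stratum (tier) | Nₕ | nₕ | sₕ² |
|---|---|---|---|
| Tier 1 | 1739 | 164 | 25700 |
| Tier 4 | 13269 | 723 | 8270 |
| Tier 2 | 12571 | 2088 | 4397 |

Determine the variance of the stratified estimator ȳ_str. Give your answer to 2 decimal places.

Var(ȳ_str) = Σₕ Wₕ²(1 − fₕ)sₕ²/nₕ with Wₕ = Nₕ/N, N = 27579.
Tier 1: Wₕ = 0.06305522; term = 0.06305522²·(1 − 0.09430707)·25700/164 = 0.56430303.
Tier 4: Wₕ = 0.48112694; term = 0.48112694²·(1 − 0.05448790)·8270/723 = 2.503535.
Tier 2: Wₕ = 0.45581783; term = 0.45581783²·(1 − 0.16609657)·4397/2088 = 0.3648584.
Sum = 3.4326964.

3.43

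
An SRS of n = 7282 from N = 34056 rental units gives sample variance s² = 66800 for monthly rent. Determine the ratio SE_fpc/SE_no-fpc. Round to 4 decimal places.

0.8867

f = n/N = 7282/34056 = 0.21382429.
SE_no-fpc = √(s²/n) = 3.0287463; SE_fpc = √((1−f)s²/n) = 2.6854848.
Ratio = √(1−f) = 0.88666550.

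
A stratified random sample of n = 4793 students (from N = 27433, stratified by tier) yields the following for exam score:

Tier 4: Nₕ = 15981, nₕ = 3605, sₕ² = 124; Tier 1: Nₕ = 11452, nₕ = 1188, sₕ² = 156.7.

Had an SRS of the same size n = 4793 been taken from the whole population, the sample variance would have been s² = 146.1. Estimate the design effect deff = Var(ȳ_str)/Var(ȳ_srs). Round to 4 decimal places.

1.1783

Var(ȳ_str) = Σ Wₕ²(1−fₕ)sₕ²/nₕ with Wₕ = Nₕ/27433:
  Tier 4: (15981/27433)²·(1−3605/15981)·124/3605 = 0.0090397009
  Tier 1: (11452/27433)²·(1−1188/11452)·156.7/1188 = 0.020601741
  → Var(ȳ_str) = 0.029641442.
Var(ȳ_srs) = (1 − 4793/27433)·146.1/4793 = 0.02515625.
deff = 0.029641442 / 0.02515625 = 1.1783.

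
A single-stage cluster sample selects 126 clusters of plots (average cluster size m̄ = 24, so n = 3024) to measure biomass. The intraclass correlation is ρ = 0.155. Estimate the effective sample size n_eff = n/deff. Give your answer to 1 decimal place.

deff = 1 + (24 − 1)·0.155 = 1 + 3.565 = 4.565.
n_eff = 3024 / 4.565 = 662.4.

662.4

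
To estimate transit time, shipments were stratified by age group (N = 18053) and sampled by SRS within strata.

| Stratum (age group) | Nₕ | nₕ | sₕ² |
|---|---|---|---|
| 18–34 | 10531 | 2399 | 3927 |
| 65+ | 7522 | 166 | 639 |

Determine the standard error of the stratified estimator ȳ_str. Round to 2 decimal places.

1.04

Var(ȳ_str) = Σₕ Wₕ²(1 − fₕ)sₕ²/nₕ with Wₕ = Nₕ/N, N = 18053.
18–34: Wₕ = 0.58333795; term = 0.58333795²·(1 − 0.22780363)·3927/2399 = 0.43012915.
65+: Wₕ = 0.41666205; term = 0.41666205²·(1 − 0.02206860)·639/166 = 0.65353531.
Sum = 1.0836645.
SE = √(1.0836645) = 1.04.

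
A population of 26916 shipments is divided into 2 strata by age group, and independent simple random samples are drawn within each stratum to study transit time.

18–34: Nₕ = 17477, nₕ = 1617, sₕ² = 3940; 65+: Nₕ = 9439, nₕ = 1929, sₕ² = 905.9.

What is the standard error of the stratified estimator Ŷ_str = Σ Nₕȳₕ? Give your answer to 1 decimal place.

26621.1

Var(Ŷ_str) = Σₕ Nₕ²(1 − fₕ)sₕ²/nₕ.
18–34: 17477²·(1 − 1617/17477)·3940/1617 = 6.7539256 × 10^8.
65+: 9439²·(1 − 1929/9439)·905.9/1929 = 3.3290012 × 10^7.
Sum = 7.0868257 × 10^8.
SE = √(7.0868257 × 10^8) = 26621.1.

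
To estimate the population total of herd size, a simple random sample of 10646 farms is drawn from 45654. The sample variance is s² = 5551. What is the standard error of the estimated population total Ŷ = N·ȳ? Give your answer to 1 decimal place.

Var(Ŷ) = N²·Var(ȳ) = N²·(1 − n/N)·s²/n.
f = 10646/45654 = 0.23318877; Var(ȳ) = 0.76681123·5551/10646 = 0.39982802.
Var(Ŷ) = 45654² · 0.39982802 = 8.3335663 × 10^8.
SE(Ŷ) = √(8.3335663 × 10^8) = 28867.9.

28867.9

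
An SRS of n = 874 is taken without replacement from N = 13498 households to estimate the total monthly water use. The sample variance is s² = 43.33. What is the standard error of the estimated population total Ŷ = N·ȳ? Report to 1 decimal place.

2906.5

Var(Ŷ) = N²·Var(ȳ) = N²·(1 − n/N)·s²/n.
f = 874/13498 = 0.06475033; Var(ȳ) = 0.93524967·43.33/874 = 0.046366554.
Var(Ŷ) = 13498² · 0.046366554 = 8.4478009 × 10^6.
SE(Ŷ) = √(8.4478009 × 10^6) = 2906.5.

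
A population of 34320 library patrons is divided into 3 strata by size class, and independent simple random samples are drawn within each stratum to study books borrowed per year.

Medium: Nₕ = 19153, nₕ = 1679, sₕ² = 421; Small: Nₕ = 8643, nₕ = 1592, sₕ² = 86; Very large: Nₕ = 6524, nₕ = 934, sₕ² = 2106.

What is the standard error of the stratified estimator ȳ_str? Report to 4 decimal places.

0.3793

Var(ȳ_str) = Σₕ Wₕ²(1 − fₕ)sₕ²/nₕ with Wₕ = Nₕ/N, N = 34320.
Medium: Wₕ = 0.55807110; term = 0.55807110²·(1 − 0.08766251)·421/1679 = 0.071246901.
Small: Wₕ = 0.25183566; term = 0.25183566²·(1 − 0.18419530)·86/1592 = 0.002794963.
Very large: Wₕ = 0.19009324; term = 0.19009324²·(1 − 0.14316370)·2106/934 = 0.069814027.
Sum = 0.14385589.
SE = √(0.14385589) = 0.3793.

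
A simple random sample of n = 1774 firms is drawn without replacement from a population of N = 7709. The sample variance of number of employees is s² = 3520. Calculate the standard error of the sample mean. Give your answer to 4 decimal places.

1.2360

Under SRS without replacement, Var(ȳ) = (1 − f)·s²/n with f = n/N = 1774/7709 = 0.23012064.
Var(ȳ) = (1 − 0.23012064)·3520/1774 = 0.76987936·1.9842165 = 1.5276073.
SE(ȳ) = √(1.5276073) = 1.2360.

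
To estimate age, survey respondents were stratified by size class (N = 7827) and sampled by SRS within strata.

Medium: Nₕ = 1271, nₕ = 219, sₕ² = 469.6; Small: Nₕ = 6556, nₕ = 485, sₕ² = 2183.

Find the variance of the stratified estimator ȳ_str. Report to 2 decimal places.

Var(ȳ_str) = Σₕ Wₕ²(1 − fₕ)sₕ²/nₕ with Wₕ = Nₕ/N, N = 7827.
Medium: Wₕ = 0.16238661; term = 0.16238661²·(1 − 0.17230527)·469.6/219 = 0.046800942.
Small: Wₕ = 0.83761339; term = 0.83761339²·(1 − 0.07397804)·2183/485 = 2.9242905.
Sum = 2.9710914.

2.97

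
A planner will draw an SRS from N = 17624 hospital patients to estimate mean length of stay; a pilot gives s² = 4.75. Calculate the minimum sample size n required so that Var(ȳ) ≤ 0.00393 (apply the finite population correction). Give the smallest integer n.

Without fpc, n₀ = s²/D = 4.75/0.00393 = 1208.6514.
With fpc, (1 − n/N)·s²/n ≤ D requires n ≥ n₀/(1 + n₀/N) = 1208.6514/(1 + 1208.6514/17624) = 1131.0820.
Rounding up, n = 1132.

1132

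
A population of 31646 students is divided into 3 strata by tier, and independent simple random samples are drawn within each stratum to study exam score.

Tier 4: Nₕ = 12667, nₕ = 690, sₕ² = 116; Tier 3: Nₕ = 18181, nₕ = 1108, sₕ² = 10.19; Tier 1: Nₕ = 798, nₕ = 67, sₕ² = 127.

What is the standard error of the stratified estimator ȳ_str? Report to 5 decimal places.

0.17153

Var(ȳ_str) = Σₕ Wₕ²(1 − fₕ)sₕ²/nₕ with Wₕ = Nₕ/N, N = 31646.
Tier 4: Wₕ = 0.40027176; term = 0.40027176²·(1 − 0.05447225)·116/690 = 0.025467896.
Tier 3: Wₕ = 0.57451179; term = 0.57451179²·(1 − 0.06094274)·10.19/1108 = 0.0028505219.
Tier 1: Wₕ = 0.02521646; term = 0.02521646²·(1 − 0.08395990)·127/67 = 0.001104108.
Sum = 0.029422526.
SE = √(0.029422526) = 0.17153.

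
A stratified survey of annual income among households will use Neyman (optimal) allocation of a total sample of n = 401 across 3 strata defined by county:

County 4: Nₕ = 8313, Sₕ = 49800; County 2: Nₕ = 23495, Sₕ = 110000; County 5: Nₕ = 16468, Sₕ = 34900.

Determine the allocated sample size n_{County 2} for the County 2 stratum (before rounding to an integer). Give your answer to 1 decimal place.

290.0

Neyman allocation: nₕ = n·NₕSₕ / Σⱼ NⱼSⱼ.
Σ NⱼSⱼ = 8313·49800 + 23495·110000 + 16468·34900 = 3.5731706 × 10^9.
n_{County 2} = 401·23495·110000 / (3.5731706 × 10^9) = 290.0.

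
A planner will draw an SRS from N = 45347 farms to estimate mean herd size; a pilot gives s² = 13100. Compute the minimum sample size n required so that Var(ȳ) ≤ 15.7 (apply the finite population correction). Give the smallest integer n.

820

Without fpc, n₀ = s²/D = 13100/15.7 = 834.3949.
With fpc, (1 − n/N)·s²/n ≤ D requires n ≥ n₀/(1 + n₀/N) = 834.3949/(1 + 834.3949/45347) = 819.3192.
Rounding up, n = 820.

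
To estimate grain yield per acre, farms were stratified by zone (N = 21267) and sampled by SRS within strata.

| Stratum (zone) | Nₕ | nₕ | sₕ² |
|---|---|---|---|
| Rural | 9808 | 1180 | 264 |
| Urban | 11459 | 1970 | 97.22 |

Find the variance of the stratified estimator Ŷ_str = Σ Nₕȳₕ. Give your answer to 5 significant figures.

2.4299 × 10^7

Var(Ŷ_str) = Σₕ Nₕ²(1 − fₕ)sₕ²/nₕ.
Rural: 9808²·(1 − 1180/9808)·264/1180 = 1.8932698 × 10^7.
Urban: 11459²·(1 − 1970/11459)·97.22/1970 = 5.3660728 × 10^6.
Sum = 2.4298771 × 10^7.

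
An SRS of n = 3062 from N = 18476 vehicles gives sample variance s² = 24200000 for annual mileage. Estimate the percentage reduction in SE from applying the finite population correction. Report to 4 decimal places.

f = n/N = 3062/18476 = 0.16572851.
SE_no-fpc = √(s²/n) = 88.900681; SE_fpc = √((1−f)s²/n) = 81.200516.
Ratio = √(1−f) = 0.91338463. Reduction = 100·(1 − 0.91338463) = 8.6615%.

8.6615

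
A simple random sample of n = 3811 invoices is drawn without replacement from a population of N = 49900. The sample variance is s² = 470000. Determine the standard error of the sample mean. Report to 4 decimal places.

10.6728

Under SRS without replacement, Var(ȳ) = (1 − f)·s²/n with f = n/N = 3811/49900 = 0.07637275.
Var(ȳ) = (1 − 0.07637275)·470000/3811 = 0.92362725·123.32721 = 113.90837.
SE(ȳ) = √(113.90837) = 10.6728.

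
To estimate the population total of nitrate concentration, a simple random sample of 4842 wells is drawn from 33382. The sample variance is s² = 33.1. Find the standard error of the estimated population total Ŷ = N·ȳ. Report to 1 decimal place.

Var(Ŷ) = N²·Var(ȳ) = N²·(1 − n/N)·s²/n.
f = 4842/33382 = 0.14504823; Var(ȳ) = 0.85495177·33.1/4842 = 0.0058444658.
Var(Ŷ) = 33382² · 0.0058444658 = 6.5128268 × 10^6.
SE(Ŷ) = √(6.5128268 × 10^6) = 2552.0.

2552.0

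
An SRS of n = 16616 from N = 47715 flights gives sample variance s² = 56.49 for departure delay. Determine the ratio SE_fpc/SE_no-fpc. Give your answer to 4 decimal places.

f = n/N = 16616/47715 = 0.34823431.
SE_no-fpc = √(s²/n) = 0.058307248; SE_fpc = √((1−f)s²/n) = 0.047072612.
Ratio = √(1−f) = 0.80732007.

0.8073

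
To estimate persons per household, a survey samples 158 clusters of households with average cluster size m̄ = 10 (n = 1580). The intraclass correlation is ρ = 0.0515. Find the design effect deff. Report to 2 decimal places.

deff = 1 + (10 − 1)·0.0515 = 1 + 0.4635 = 1.4635.

1.46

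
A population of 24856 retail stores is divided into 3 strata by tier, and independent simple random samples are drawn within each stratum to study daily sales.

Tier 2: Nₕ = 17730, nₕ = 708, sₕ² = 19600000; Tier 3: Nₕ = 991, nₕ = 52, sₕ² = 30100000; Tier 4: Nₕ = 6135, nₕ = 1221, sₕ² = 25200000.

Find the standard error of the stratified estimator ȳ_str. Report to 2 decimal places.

Var(ȳ_str) = Σₕ Wₕ²(1 − fₕ)sₕ²/nₕ with Wₕ = Nₕ/N, N = 24856.
Tier 2: Wₕ = 0.71330866; term = 0.71330866²·(1 − 0.03993232)·19600000/708 = 13523.206.
Tier 3: Wₕ = 0.03986965; term = 0.03986965²·(1 − 0.05247225)·30100000/52 = 871.84628.
Tier 4: Wₕ = 0.24682169; term = 0.24682169²·(1 − 0.19902200)·25200000/1221 = 1007.0989.
Sum = 15402.151.
SE = √(15402.151) = 124.11.

124.11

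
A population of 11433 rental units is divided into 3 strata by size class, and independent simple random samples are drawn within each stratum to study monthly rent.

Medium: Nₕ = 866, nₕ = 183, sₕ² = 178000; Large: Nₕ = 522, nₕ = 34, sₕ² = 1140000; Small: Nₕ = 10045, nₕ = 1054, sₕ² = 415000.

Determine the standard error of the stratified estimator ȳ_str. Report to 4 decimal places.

Var(ȳ_str) = Σₕ Wₕ²(1 − fₕ)sₕ²/nₕ with Wₕ = Nₕ/N, N = 11433.
Medium: Wₕ = 0.07574565; term = 0.07574565²·(1 − 0.21131640)·178000/183 = 4.4013621.
Large: Wₕ = 0.04565731; term = 0.04565731²·(1 − 0.06513410)·1140000/34 = 65.342516.
Small: Wₕ = 0.87859704; term = 0.87859704²·(1 − 0.10492782)·415000/1054 = 272.04767.
Sum = 341.79155.
SE = √(341.79155) = 18.4876.

18.4876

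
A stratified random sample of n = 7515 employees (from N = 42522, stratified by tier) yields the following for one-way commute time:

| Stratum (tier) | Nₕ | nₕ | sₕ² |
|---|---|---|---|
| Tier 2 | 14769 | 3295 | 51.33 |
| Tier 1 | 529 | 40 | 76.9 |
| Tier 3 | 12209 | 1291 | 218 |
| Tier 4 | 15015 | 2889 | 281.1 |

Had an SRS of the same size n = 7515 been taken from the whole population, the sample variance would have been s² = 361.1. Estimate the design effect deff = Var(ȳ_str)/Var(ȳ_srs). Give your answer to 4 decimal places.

0.6062

Var(ȳ_str) = Σ Wₕ²(1−fₕ)sₕ²/nₕ with Wₕ = Nₕ/42522:
  Tier 2: (14769/42522)²·(1−3295/14769)·51.33/3295 = 0.0014600052
  Tier 1: (529/42522)²·(1−40/529)·76.9/40 = 2.7504485 × 10^-4
  Tier 3: (12209/42522)²·(1−1291/12209)·218/1291 = 0.012448759
  Tier 4: (15015/42522)²·(1−2889/15015)·281.1/2889 = 0.009797806
  → Var(ȳ_str) = 0.023981615.
Var(ȳ_srs) = (1 − 7515/42522)·361.1/7515 = 0.039558491.
deff = 0.023981615 / 0.039558491 = 0.6062.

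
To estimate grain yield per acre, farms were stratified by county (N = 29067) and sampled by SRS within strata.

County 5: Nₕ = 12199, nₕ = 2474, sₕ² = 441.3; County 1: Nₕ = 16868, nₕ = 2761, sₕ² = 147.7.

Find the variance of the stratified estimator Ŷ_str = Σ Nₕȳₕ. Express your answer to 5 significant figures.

3.3891 × 10^7

Var(Ŷ_str) = Σₕ Nₕ²(1 − fₕ)sₕ²/nₕ.
County 5: 12199²·(1 − 2474/12199)·441.3/2474 = 2.1161579 × 10^7.
County 1: 16868²·(1 − 2761/16868)·147.7/2761 = 1.2729529 × 10^7.
Sum = 3.3891108 × 10^7.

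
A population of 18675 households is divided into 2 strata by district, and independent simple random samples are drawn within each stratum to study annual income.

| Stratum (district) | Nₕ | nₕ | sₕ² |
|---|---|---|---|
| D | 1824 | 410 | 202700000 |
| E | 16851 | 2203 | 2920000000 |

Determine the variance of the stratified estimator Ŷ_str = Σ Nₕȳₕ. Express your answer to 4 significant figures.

Var(Ŷ_str) = Σₕ Nₕ²(1 − fₕ)sₕ²/nₕ.
D: 1824²·(1 − 410/1824)·202700000/410 = 1.2750997 × 10^12.
E: 16851²·(1 − 2203/16851)·2920000000/2203 = 3.2716916 × 10^14.
Sum = 3.2844426 × 10^14.

3.284 × 10^14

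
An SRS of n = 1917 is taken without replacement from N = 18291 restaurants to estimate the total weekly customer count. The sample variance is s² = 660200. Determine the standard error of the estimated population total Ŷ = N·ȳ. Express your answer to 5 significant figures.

321160

Var(Ŷ) = N²·Var(ȳ) = N²·(1 − n/N)·s²/n.
f = 1917/18291 = 0.10480564; Var(ȳ) = 0.89519436·660200/1917 = 308.29803.
Var(Ŷ) = 18291² · 308.29803 = 1.031444 × 10^11.
SE(Ŷ) = √(1.031444 × 10^11) = 321160.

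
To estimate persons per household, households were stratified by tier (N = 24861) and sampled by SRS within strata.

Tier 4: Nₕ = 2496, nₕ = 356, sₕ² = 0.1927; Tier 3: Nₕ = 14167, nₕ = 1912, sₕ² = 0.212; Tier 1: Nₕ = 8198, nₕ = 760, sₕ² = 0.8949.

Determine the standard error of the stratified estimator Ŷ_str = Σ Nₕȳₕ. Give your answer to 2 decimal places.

306.50

Var(Ŷ_str) = Σₕ Nₕ²(1 − fₕ)sₕ²/nₕ.
Tier 4: 2496²·(1 − 356/2496)·0.1927/356 = 2891.2795.
Tier 3: 14167²·(1 − 1912/14167)·0.212/1912 = 19250.374.
Tier 1: 8198²·(1 − 760/8198)·0.8949/760 = 71800.093.
Sum = 93941.747.
SE = √(93941.747) = 306.50.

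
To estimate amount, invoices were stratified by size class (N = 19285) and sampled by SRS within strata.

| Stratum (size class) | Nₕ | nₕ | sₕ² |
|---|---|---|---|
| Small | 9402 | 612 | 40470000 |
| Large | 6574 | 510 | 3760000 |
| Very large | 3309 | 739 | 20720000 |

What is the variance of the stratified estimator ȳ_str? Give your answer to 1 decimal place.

16125.8

Var(ȳ_str) = Σₕ Wₕ²(1 − fₕ)sₕ²/nₕ with Wₕ = Nₕ/N, N = 19285.
Small: Wₕ = 0.48752917; term = 0.48752917²·(1 − 0.06509253)·40470000/612 = 14694.392.
Large: Wₕ = 0.34088670; term = 0.34088670²·(1 − 0.07757834)·3760000/510 = 790.25504.
Very large: Wₕ = 0.17158413; term = 0.17158413²·(1 − 0.22333031)·20720000/739 = 641.11497.
Sum = 16125.762.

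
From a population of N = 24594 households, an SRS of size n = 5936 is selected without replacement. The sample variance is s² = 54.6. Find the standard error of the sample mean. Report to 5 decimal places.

Under SRS without replacement, Var(ȳ) = (1 − f)·s²/n with f = n/N = 5936/24594 = 0.24135968.
Var(ȳ) = (1 − 0.24135968)·54.6/5936 = 0.75864032·0.0091981132 = 0.0069780595.
SE(ȳ) = √(0.0069780595) = 0.08353.

0.08353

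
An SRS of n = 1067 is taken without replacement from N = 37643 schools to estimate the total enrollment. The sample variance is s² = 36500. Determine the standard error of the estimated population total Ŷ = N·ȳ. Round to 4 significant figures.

Var(Ŷ) = N²·Var(ȳ) = N²·(1 − n/N)·s²/n.
f = 1067/37643 = 0.02834524; Var(ȳ) = 0.97165476·36500/1067 = 33.238424.
Var(Ŷ) = 37643² · 33.238424 = 4.7098696 × 10^10.
SE(Ŷ) = √(4.7098696 × 10^10) = 217000.

217000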